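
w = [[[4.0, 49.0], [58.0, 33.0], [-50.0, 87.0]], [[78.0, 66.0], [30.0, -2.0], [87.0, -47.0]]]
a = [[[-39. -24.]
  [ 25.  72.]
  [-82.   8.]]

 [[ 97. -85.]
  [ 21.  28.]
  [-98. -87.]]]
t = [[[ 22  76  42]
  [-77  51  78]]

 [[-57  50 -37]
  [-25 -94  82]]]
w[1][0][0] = 78.0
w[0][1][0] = 58.0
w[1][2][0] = 87.0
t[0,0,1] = 76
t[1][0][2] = -37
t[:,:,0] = [[22, -77], [-57, -25]]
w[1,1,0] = 30.0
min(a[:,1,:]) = 21.0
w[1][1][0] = 30.0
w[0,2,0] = -50.0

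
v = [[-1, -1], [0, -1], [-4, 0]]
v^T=[[-1, 0, -4], [-1, -1, 0]]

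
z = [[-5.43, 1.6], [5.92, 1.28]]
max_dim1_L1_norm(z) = 7.2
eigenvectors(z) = [[-0.8,-0.2],[0.60,-0.98]]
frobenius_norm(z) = 8.29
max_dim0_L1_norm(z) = 11.35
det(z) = -16.42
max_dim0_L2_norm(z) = 8.03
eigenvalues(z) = [-6.63, 2.48]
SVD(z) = [[-0.68,0.73], [0.73,0.68]] @ diag([8.034409094447172, 2.0440084400668654]) @ [[1.00, -0.02],  [0.02, 1.0]]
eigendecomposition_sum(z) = [[-5.76, 1.16], [4.31, -0.87]] + [[0.33, 0.44], [1.61, 2.15]]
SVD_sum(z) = [[-5.46, 0.10], [5.89, -0.11]] + [[0.03, 1.5], [0.03, 1.39]]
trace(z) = -4.15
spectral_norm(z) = 8.03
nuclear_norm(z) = 10.08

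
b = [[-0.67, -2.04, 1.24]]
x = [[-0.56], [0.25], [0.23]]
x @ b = [[0.38,1.14,-0.69], [-0.17,-0.51,0.31], [-0.15,-0.47,0.29]]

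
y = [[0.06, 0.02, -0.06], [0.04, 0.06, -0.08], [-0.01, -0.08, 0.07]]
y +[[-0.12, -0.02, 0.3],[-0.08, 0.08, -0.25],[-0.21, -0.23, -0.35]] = [[-0.06,0.00,0.24], [-0.04,0.14,-0.33], [-0.22,-0.31,-0.28]]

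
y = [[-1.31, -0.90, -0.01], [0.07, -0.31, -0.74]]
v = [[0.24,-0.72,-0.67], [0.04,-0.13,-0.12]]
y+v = [[-1.07, -1.62, -0.68], [0.11, -0.44, -0.86]]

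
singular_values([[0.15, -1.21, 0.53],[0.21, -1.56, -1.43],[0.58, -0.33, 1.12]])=[2.25, 1.67, 0.37]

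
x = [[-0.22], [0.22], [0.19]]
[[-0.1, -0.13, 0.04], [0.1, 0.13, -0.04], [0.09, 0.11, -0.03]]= x @ [[0.45, 0.58, -0.16]]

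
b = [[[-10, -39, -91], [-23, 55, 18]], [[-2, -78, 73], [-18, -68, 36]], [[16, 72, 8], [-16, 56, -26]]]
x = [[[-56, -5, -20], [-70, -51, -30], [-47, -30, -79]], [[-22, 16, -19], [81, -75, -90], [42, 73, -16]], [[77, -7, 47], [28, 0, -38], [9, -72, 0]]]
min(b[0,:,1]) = -39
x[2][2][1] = -72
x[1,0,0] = -22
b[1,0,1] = -78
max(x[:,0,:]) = 77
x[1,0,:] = [-22, 16, -19]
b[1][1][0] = -18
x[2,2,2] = 0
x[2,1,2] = -38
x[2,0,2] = 47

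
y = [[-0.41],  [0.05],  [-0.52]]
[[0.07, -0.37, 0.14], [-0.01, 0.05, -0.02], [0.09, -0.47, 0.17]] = y@[[-0.18, 0.91, -0.33]]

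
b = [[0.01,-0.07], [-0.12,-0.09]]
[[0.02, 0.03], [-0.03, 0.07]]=b @ [[0.44, -0.26], [-0.28, -0.45]]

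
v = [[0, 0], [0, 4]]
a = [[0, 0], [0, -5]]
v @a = [[0, 0], [0, -20]]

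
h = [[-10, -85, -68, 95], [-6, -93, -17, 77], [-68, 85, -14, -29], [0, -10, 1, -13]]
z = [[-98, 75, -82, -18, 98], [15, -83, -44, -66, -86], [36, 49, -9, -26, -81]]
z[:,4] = [98, -86, -81]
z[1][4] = -86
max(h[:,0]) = 0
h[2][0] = -68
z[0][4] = 98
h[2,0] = -68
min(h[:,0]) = -68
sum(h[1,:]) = -39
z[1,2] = -44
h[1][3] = 77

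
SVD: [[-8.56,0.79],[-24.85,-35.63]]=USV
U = [[-0.10,-0.99], [-0.99,0.1]]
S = [43.65, 7.44]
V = [[0.59,  0.81],[0.81,  -0.59]]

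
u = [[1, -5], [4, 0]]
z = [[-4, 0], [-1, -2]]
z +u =[[-3, -5], [3, -2]]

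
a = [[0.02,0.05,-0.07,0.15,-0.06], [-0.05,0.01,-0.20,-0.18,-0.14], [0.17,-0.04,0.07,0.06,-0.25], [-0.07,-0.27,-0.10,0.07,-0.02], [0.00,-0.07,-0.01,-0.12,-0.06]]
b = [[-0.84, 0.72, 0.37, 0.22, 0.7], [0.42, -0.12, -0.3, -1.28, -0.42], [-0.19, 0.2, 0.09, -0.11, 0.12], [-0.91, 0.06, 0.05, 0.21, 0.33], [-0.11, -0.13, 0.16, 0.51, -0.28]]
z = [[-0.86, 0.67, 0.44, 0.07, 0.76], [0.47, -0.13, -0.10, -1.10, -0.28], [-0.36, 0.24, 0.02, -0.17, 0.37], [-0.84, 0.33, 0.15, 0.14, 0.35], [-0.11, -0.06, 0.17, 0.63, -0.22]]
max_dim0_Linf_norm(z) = 1.1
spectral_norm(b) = 1.97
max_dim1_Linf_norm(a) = 0.27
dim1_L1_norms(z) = [2.8, 2.08, 1.16, 1.81, 1.19]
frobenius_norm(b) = 2.34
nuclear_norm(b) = 3.90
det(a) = 0.00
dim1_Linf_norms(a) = [0.15, 0.2, 0.25, 0.27, 0.12]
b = a + z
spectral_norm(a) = 0.34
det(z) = -0.00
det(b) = -0.00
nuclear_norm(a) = 1.15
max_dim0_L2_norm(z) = 1.34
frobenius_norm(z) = 2.31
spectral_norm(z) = 1.93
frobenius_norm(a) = 0.59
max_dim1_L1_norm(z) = 2.8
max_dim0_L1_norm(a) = 0.58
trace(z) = -1.05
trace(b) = -0.94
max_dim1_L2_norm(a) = 0.32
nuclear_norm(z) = 3.70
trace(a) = 0.11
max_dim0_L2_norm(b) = 1.42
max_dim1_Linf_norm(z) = 1.1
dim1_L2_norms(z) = [1.4, 1.24, 0.59, 0.99, 0.7]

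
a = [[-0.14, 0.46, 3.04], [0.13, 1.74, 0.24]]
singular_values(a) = [3.13, 1.66]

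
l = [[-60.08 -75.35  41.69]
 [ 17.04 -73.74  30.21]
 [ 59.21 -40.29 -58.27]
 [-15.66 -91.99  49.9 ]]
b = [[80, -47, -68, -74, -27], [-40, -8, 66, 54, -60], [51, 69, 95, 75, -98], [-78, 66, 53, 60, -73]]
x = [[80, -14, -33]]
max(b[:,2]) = 95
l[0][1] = -75.35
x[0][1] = -14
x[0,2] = -33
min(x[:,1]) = -14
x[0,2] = -33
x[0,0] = 80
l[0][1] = -75.35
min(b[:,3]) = -74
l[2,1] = -40.29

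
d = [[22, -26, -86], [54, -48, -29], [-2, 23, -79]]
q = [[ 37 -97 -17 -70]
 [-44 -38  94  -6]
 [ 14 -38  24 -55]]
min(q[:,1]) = -97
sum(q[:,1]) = -173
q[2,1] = -38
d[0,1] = -26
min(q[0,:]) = -97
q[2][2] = 24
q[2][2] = 24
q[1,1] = -38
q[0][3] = -70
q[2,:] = [14, -38, 24, -55]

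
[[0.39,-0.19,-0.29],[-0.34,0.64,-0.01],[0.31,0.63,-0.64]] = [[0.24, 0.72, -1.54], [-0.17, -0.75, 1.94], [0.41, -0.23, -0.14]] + [[0.15, -0.91, 1.25],[-0.17, 1.39, -1.95],[-0.10, 0.86, -0.5]]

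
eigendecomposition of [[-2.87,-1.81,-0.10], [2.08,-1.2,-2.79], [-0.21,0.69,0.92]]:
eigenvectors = [[-0.38+0.50j, -0.38-0.50j, 0.41+0.00j], [0.75+0.00j, 0.75-0.00j, -0.69+0.00j], [-0.18-0.08j, -0.18+0.08j, 0.60+0.00j]]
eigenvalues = [(-1.57+1.69j), (-1.57-1.69j), (-0.01+0j)]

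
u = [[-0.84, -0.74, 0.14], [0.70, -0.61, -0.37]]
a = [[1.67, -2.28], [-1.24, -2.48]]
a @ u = [[-3.00,0.15,1.08], [-0.69,2.43,0.74]]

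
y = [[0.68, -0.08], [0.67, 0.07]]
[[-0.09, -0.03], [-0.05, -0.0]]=y @ [[-0.10, -0.02], [0.25, 0.15]]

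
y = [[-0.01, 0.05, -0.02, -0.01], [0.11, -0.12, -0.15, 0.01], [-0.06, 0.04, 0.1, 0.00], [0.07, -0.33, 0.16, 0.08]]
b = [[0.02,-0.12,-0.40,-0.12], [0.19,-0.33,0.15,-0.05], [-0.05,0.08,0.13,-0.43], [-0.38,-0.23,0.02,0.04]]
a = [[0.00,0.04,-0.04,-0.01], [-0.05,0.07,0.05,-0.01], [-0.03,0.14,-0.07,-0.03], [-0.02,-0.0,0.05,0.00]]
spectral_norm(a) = 0.18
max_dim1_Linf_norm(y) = 0.33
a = b @ y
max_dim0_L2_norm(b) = 0.45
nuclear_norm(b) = 1.75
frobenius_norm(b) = 0.88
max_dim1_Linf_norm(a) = 0.14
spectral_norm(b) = 0.47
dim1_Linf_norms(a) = [0.04, 0.07, 0.14, 0.05]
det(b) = 0.04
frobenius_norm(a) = 0.21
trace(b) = -0.14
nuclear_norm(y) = 0.64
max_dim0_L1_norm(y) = 0.54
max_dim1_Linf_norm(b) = 0.43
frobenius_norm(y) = 0.46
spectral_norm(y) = 0.39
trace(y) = 0.05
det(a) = 0.00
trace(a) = 0.00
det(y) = 0.00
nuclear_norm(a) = 0.28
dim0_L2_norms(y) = [0.14, 0.36, 0.24, 0.08]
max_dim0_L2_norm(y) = 0.36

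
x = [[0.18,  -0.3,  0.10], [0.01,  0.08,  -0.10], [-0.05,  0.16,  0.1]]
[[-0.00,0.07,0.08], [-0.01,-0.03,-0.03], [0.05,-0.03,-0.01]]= x @ [[0.17, -0.07, 0.03], [0.19, -0.27, -0.18], [0.24, 0.05, 0.2]]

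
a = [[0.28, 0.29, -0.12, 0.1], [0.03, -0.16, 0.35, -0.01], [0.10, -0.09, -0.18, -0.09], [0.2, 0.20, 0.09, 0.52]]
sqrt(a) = [[0.58, 0.25, -0.38, 0.04],  [-0.09, 0.19, 0.76, 0.06],  [0.11, -0.25, 0.23, -0.08],  [0.17, 0.18, 0.02, 0.71]]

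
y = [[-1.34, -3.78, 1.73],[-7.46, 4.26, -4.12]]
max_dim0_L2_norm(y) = 7.58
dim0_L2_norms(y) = [7.58, 5.7, 4.47]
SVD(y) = [[-0.18, 0.98], [0.98, 0.18]] @ diag([9.650822525132133, 4.088046549197088]) @ [[-0.74, 0.50, -0.45], [-0.64, -0.73, 0.24]]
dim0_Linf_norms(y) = [7.46, 4.26, 4.12]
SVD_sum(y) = [[1.25, -0.85, 0.77], [-7.00, 4.78, -4.29]] + [[-2.59, -2.93, 0.96], [-0.46, -0.52, 0.17]]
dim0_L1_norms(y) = [8.8, 8.04, 5.85]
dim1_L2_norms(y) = [4.37, 9.53]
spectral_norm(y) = 9.65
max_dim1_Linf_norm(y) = 7.46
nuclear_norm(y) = 13.74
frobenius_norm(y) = 10.48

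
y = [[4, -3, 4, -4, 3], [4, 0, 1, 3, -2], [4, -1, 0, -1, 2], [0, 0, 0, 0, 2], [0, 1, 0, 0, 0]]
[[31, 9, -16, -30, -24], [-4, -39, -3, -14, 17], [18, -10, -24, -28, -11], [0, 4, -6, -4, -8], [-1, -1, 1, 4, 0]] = y @ [[3, -5, -4, -5, 0], [-1, -1, 1, 4, 0], [-1, 0, 4, 2, 0], [-5, -5, 1, 0, 3], [0, 2, -3, -2, -4]]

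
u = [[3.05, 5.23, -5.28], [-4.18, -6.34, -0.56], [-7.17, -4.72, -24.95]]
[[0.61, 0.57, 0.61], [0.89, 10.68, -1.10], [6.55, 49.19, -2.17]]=u@ [[-0.06, -0.49, 0.03], [-0.08, -1.22, 0.15], [-0.23, -1.6, 0.05]]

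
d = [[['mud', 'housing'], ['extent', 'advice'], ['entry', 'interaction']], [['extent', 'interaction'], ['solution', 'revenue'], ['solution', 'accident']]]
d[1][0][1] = 'interaction'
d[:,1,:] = [['extent', 'advice'], ['solution', 'revenue']]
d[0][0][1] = 'housing'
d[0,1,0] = 'extent'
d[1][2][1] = 'accident'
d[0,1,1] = 'advice'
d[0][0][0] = 'mud'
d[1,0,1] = 'interaction'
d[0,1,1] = 'advice'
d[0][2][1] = 'interaction'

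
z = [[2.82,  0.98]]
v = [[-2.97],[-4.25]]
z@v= [[-12.54]]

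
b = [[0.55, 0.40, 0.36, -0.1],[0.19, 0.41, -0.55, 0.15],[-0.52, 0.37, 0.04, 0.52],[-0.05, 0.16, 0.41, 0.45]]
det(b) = 0.114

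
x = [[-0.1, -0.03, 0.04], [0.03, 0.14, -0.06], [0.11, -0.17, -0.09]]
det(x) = 0.00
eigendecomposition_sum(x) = [[-0.07, 0.02, 0.04], [0.04, -0.01, -0.02], [0.16, -0.04, -0.1]] + [[-0.03, -0.01, -0.01], [-0.01, -0.00, -0.00], [-0.05, -0.02, -0.01]] + [[-0.00, -0.03, 0.01],[0.00, 0.15, -0.03],[-0.00, -0.11, 0.02]]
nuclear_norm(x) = 0.44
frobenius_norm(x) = 0.29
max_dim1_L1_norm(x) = 0.37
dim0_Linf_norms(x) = [0.11, 0.17, 0.09]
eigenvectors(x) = [[-0.39, 0.55, 0.17], [0.21, 0.17, -0.80], [0.90, 0.81, 0.58]]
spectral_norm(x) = 0.24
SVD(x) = [[-0.11, 0.63, 0.77],[-0.39, -0.74, 0.55],[0.91, -0.24, 0.33]] @ diag([0.23813760904028677, 0.16549728903694455, 0.04001407854740062]) @ [[0.42, -0.87, -0.27],[-0.67, -0.49, 0.55],[-0.61, -0.05, -0.79]]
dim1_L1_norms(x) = [0.17, 0.23, 0.37]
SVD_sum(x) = [[-0.01, 0.02, 0.01], [-0.04, 0.08, 0.02], [0.09, -0.19, -0.06]] + [[-0.07,  -0.05,  0.06],[0.08,  0.06,  -0.07],[0.03,  0.02,  -0.02]] + [[-0.02, -0.00, -0.02], [-0.01, -0.0, -0.02], [-0.01, -0.0, -0.01]]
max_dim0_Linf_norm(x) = 0.17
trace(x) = -0.05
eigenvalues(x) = [-0.18, -0.05, 0.18]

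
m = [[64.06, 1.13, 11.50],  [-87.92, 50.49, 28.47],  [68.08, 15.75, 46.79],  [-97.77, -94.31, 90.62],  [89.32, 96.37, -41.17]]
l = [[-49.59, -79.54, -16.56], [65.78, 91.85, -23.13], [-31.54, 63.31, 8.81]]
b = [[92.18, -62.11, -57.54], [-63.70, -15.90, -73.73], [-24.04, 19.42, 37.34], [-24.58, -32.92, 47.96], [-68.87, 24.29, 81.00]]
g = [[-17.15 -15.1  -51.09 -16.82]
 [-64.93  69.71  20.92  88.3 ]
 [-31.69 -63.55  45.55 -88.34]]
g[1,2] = 20.92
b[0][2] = -57.54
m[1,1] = 50.49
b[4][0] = -68.87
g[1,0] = -64.93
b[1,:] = [-63.7, -15.9, -73.73]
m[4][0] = 89.32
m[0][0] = 64.06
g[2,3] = -88.34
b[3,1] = -32.92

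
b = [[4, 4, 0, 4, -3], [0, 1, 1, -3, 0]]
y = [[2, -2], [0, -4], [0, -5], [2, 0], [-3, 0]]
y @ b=[[8, 6, -2, 14, -6], [0, -4, -4, 12, 0], [0, -5, -5, 15, 0], [8, 8, 0, 8, -6], [-12, -12, 0, -12, 9]]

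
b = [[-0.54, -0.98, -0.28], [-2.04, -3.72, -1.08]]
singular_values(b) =[4.53, 0.01]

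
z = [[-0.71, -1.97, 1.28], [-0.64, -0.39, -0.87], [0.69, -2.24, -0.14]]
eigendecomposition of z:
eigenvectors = [[-0.63,0.58,0.20],[0.42,-0.28,0.60],[-0.66,-0.77,0.77]]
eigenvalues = [1.94, -1.47, -1.71]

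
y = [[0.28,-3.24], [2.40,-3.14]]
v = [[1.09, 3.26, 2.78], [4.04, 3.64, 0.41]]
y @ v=[[-12.78, -10.88, -0.55], [-10.07, -3.61, 5.38]]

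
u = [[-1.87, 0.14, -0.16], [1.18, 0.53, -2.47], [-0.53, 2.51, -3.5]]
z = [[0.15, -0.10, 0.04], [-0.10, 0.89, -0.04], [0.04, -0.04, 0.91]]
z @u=[[-0.42,0.07,0.08],[1.26,0.36,-2.04],[-0.60,2.27,-3.09]]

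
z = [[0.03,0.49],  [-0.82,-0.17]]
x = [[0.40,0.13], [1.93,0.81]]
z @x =[[0.96, 0.4], [-0.66, -0.24]]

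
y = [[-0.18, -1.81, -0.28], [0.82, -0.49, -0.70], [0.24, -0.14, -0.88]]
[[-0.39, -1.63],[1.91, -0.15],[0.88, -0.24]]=y @ [[1.98, 0.55], [0.09, 0.80], [-0.47, 0.30]]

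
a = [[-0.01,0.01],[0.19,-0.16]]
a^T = [[-0.01, 0.19],[0.01, -0.16]]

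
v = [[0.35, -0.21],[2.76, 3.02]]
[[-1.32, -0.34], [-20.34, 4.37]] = v @ [[-5.04, -0.07], [-2.13, 1.51]]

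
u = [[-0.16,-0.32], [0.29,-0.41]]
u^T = [[-0.16,0.29], [-0.32,-0.41]]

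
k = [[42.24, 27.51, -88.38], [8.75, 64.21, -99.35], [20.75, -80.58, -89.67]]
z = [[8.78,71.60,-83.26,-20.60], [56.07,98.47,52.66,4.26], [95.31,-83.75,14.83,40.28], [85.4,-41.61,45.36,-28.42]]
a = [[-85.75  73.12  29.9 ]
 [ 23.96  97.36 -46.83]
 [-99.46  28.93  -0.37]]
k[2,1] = -80.58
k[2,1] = -80.58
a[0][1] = 73.12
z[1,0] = 56.07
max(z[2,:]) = 95.31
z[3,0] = 85.4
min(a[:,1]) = 28.93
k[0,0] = 42.24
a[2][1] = 28.93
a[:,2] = [29.9, -46.83, -0.37]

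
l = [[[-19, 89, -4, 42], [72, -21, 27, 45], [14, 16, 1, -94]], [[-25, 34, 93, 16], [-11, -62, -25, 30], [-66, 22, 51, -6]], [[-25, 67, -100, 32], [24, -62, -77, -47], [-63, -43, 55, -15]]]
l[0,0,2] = -4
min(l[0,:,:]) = -94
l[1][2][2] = 51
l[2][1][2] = -77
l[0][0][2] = -4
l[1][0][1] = 34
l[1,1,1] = -62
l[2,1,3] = -47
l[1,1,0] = -11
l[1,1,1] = -62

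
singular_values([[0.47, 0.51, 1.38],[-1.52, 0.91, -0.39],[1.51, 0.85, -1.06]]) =[2.22, 1.81, 1.27]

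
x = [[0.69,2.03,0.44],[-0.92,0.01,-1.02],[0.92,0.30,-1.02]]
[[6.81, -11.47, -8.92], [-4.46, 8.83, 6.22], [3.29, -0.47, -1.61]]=x@[[3.92, -4.56, -3.86], [1.84, -3.11, -2.51], [0.85, -4.57, -2.64]]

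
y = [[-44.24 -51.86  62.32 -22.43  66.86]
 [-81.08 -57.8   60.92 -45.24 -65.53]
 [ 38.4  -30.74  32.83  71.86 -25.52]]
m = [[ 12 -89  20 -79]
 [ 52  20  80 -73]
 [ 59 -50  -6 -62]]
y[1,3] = -45.24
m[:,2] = [20, 80, -6]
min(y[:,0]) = -81.08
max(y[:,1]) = -30.74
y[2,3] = 71.86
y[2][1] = -30.74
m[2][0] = 59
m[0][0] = 12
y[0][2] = 62.32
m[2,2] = -6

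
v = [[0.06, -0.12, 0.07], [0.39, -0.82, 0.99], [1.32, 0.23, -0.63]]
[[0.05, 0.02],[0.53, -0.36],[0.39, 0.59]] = v @ [[0.46,0.09],[-0.02,-0.75],[0.34,-1.02]]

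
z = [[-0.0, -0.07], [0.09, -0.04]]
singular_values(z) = [0.1, 0.06]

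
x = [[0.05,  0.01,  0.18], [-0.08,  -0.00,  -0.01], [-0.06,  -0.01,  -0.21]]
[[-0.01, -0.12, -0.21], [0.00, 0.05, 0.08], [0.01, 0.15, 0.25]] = x@[[-0.04, -0.54, -0.90], [0.11, 1.38, 2.32], [-0.05, -0.62, -1.05]]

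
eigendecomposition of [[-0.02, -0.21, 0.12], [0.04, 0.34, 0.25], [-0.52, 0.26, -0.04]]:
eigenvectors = [[(-0.05-0.52j),(-0.05+0.52j),-0.19+0.00j], [(-0.32-0.16j),(-0.32+0.16j),(0.8+0j)], [(0.77+0j),(0.77-0j),0.56+0.00j]]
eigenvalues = [(-0.11+0.3j), (-0.11-0.3j), (0.51+0j)]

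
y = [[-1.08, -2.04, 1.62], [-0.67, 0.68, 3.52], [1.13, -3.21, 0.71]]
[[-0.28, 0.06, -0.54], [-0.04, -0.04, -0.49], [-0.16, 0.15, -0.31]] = y @[[0.09, 0.02, 0.10], [0.08, -0.04, 0.1], [-0.01, 0.0, -0.14]]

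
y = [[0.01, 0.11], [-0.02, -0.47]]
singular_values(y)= [0.48, 0.01]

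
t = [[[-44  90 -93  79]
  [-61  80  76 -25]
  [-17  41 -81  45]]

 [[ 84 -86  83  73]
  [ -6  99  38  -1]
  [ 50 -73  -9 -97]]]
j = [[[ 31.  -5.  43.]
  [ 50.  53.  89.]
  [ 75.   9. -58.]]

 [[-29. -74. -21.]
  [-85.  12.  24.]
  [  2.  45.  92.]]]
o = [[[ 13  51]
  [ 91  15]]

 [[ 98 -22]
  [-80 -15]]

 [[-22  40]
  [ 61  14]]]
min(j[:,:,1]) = -74.0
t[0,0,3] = 79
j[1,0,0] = -29.0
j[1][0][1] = -74.0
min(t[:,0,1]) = -86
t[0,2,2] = -81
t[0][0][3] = 79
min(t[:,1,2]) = 38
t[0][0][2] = -93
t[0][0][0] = -44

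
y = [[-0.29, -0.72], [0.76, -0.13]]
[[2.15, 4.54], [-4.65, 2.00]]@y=[[2.83, -2.14], [2.87, 3.09]]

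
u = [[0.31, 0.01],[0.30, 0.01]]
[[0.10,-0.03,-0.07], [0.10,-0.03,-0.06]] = u@[[0.32,-0.10,-0.21],[0.05,-0.02,-0.03]]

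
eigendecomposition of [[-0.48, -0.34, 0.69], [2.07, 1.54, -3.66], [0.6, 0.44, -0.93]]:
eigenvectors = [[0.20-0.06j, 0.20+0.06j, 0.53+0.00j], [(-0.94+0j), -0.94-0.00j, (-0.85+0j)], [(-0.26+0.07j), -0.26-0.07j, -0.06+0.00j]]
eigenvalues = [(0.07+0.41j), (0.07-0.41j), (-0.01+0j)]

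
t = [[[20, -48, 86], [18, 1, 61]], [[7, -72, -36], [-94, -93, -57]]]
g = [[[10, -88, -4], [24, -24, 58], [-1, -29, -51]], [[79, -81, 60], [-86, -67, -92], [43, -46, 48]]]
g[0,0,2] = -4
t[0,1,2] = 61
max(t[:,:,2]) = 86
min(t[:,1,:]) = -94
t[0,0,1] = -48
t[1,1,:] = [-94, -93, -57]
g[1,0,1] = -81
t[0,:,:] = [[20, -48, 86], [18, 1, 61]]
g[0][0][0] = 10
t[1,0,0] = 7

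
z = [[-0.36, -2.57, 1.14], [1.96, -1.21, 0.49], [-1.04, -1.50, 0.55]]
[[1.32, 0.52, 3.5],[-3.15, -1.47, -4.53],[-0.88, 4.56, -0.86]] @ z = [[-3.10, -9.27, 3.68], [2.96, 16.67, -6.80], [10.15, -1.97, 0.76]]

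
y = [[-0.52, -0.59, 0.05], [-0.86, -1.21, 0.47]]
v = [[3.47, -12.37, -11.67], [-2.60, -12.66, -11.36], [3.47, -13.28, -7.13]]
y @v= [[-0.10, 13.24, 12.41], [1.79, 19.72, 20.43]]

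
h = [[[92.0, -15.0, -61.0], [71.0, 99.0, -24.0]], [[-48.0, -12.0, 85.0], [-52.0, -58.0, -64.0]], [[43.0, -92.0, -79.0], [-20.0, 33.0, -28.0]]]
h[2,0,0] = 43.0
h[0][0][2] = -61.0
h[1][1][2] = -64.0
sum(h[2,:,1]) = -59.0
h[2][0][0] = 43.0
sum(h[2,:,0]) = 23.0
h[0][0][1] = -15.0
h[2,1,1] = 33.0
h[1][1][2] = -64.0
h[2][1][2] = -28.0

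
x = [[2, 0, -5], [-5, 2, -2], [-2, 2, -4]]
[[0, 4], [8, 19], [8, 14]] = x@ [[0, -3], [4, 0], [0, -2]]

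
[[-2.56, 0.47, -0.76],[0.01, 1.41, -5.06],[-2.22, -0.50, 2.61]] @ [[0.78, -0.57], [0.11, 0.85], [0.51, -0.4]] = [[-2.33, 2.16], [-2.42, 3.22], [-0.46, -0.20]]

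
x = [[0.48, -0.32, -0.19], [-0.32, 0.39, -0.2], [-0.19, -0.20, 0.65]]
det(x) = -0.00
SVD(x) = [[-0.64, 0.47, 0.61], [0.14, -0.71, 0.69], [0.75, 0.53, 0.39]] @ diag([0.774048414556161, 0.7502205196632018, 0.004268934219362568]) @ [[-0.64, 0.14, 0.75], [0.47, -0.71, 0.53], [-0.61, -0.69, -0.39]]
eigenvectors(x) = [[0.61,0.64,0.47], [0.69,-0.14,-0.71], [0.39,-0.75,0.53]]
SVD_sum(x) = [[0.32, -0.07, -0.37], [-0.07, 0.02, 0.08], [-0.37, 0.08, 0.44]] + [[0.16,-0.25,0.19], [-0.25,0.38,-0.28], [0.19,-0.28,0.21]] + [[-0.0, -0.00, -0.00], [-0.0, -0.0, -0.00], [-0.00, -0.0, -0.0]]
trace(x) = 1.52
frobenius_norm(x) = 1.08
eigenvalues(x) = [-0.0, 0.77, 0.75]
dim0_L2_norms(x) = [0.61, 0.54, 0.71]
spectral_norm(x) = 0.77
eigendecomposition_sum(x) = [[-0.0,  -0.0,  -0.0], [-0.00,  -0.0,  -0.0], [-0.00,  -0.00,  -0.0]] + [[0.32, -0.07, -0.37], [-0.07, 0.02, 0.08], [-0.37, 0.08, 0.44]] + [[0.16, -0.25, 0.19], [-0.25, 0.38, -0.28], [0.19, -0.28, 0.21]]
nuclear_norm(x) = 1.53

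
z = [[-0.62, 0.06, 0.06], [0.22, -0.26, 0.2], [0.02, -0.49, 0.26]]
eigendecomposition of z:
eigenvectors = [[(0.9+0j), -0.10+0.06j, -0.10-0.06j], [(-0.38+0j), (-0.41+0.35j), -0.41-0.35j], [-0.22+0.00j, (-0.83+0j), (-0.83-0j)]]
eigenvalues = [(-0.66+0j), (0.02+0.21j), (0.02-0.21j)]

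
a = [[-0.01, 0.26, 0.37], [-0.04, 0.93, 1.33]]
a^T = [[-0.01, -0.04], [0.26, 0.93], [0.37, 1.33]]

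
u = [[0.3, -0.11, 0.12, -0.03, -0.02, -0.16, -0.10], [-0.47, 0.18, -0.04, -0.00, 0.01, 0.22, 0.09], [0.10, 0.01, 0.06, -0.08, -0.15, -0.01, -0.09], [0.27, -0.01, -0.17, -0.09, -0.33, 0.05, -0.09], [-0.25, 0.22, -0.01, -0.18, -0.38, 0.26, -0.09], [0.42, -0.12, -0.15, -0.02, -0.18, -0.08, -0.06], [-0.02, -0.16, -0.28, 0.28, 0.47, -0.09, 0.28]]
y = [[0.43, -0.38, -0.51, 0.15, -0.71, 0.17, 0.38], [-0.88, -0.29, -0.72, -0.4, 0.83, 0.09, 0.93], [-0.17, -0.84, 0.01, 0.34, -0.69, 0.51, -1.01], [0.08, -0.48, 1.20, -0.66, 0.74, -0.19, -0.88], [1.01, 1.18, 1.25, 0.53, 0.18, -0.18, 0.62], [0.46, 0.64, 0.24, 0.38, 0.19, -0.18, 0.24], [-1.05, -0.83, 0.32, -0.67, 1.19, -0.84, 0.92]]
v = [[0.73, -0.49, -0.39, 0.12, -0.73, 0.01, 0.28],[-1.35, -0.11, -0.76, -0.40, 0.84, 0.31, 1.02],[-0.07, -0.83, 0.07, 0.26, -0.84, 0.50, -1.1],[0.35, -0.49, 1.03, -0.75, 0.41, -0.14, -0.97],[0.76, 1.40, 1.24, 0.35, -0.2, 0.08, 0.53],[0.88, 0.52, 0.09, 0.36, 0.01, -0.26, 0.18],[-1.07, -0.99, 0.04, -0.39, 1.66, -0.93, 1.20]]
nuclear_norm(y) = 9.83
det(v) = -2.15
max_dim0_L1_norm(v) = 5.28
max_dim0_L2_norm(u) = 0.8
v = u + y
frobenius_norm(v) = 5.02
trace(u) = 0.27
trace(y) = 0.41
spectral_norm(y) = 2.97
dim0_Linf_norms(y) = [1.05, 1.18, 1.25, 0.67, 1.19, 0.84, 1.01]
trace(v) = 0.68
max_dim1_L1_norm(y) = 5.82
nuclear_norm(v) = 10.84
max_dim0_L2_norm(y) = 2.02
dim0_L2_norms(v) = [2.23, 2.1, 1.83, 1.1, 2.22, 1.14, 2.24]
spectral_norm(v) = 3.53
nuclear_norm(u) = 2.27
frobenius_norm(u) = 1.36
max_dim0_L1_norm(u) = 1.83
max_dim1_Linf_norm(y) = 1.25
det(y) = -0.87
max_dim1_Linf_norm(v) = 1.66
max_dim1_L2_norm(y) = 2.3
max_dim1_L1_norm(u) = 1.58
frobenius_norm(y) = 4.63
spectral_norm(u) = 0.92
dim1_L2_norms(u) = [0.39, 0.56, 0.23, 0.48, 0.6, 0.51, 0.7]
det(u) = 0.00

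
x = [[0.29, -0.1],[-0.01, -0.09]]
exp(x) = [[1.34, -0.11],[-0.01, 0.91]]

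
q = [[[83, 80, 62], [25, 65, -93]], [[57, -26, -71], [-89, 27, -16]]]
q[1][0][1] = -26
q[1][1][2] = -16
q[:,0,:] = [[83, 80, 62], [57, -26, -71]]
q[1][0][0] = 57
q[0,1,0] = 25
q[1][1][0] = -89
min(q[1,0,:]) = -71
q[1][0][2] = -71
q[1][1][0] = -89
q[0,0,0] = 83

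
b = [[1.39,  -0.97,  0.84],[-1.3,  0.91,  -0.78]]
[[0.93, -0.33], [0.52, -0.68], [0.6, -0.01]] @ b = [[1.72, -1.2, 1.04], [1.61, -1.12, 0.97], [0.85, -0.59, 0.51]]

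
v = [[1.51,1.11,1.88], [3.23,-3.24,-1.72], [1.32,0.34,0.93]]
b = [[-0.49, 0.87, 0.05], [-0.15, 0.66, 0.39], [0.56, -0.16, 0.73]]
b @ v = [[2.14, -3.35, -2.37], [2.42, -2.17, -1.05], [1.29, 1.39, 2.01]]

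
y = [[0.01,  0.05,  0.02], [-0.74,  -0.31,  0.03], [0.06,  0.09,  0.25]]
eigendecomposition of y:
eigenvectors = [[-0.21-0.11j, (-0.21+0.11j), 0.07+0.00j], [0.95+0.00j, (0.95-0j), (-0.04+0j)], [(-0.18-0.02j), -0.18+0.02j, 1.00+0.00j]]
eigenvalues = [(-0.15+0.09j), (-0.15-0.09j), (0.25+0j)]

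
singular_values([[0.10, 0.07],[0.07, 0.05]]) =[0.15, 0.0]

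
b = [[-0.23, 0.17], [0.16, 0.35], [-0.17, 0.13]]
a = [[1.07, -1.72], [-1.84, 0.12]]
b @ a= [[-0.56, 0.42],[-0.47, -0.23],[-0.42, 0.31]]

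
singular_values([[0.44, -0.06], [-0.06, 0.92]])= [0.93, 0.43]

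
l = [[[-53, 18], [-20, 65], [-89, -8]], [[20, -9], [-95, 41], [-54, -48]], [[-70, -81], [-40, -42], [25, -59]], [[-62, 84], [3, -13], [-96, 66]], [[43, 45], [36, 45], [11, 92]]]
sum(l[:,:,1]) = 196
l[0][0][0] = -53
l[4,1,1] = 45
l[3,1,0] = 3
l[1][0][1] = -9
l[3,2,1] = 66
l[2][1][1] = -42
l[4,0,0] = 43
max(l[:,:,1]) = 92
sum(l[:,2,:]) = -160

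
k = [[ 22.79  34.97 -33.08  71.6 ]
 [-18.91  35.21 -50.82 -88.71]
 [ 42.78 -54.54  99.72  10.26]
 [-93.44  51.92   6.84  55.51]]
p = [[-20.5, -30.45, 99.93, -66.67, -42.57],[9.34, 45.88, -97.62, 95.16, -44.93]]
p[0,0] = -20.5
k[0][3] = 71.6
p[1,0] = 9.34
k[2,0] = 42.78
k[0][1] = 34.97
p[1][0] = 9.34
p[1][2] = -97.62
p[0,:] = [-20.5, -30.45, 99.93, -66.67, -42.57]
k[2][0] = 42.78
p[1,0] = 9.34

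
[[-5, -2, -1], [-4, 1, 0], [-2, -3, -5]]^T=[[-5, -4, -2], [-2, 1, -3], [-1, 0, -5]]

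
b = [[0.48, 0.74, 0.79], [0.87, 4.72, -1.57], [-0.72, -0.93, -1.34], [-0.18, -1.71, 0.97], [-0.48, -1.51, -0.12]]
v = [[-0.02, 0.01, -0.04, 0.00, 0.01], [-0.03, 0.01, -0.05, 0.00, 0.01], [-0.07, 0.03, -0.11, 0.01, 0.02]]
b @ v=[[-0.09, 0.04, -0.14, 0.01, 0.03],[-0.05, 0.01, -0.1, -0.02, 0.02],[0.14, -0.06, 0.22, -0.01, -0.04],[-0.01, 0.01, -0.01, 0.01, 0.00],[0.06, -0.02, 0.11, -0.0, -0.02]]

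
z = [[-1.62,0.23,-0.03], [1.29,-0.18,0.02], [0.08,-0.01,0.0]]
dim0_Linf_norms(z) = [1.62, 0.23, 0.03]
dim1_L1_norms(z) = [1.88, 1.49, 0.09]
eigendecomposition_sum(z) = [[-1.62+0.00j,0.23-0.00j,-0.03+0.00j], [1.29-0.00j,(-0.18+0j),(0.02-0j)], [(0.08-0j),-0.01+0.00j,0.00-0.00j]] + [[-0j,-0j,(-0+0j)],[-0j,-0j,-0.00+0.00j],[-0j,-0j,-0.00+0.00j]] + [[0j,0j,(-0-0j)], [0.00+0.00j,0j,(-0-0j)], [0.00+0.00j,0.00+0.00j,(-0-0j)]]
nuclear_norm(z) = 2.10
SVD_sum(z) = [[-1.62, 0.23, -0.03], [1.29, -0.18, 0.02], [0.08, -0.01, 0.0]] + [[0.00, 0.0, -0.0], [0.0, 0.00, -0.0], [0.0, 0.0, -0.0]] + [[-0.0, -0.00, -0.00], [-0.00, -0.00, -0.0], [0.00, 0.00, 0.0]]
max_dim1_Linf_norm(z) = 1.62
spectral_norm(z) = 2.09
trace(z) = -1.80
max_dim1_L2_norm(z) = 1.64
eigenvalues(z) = [(-1.8+0j), 0j, -0j]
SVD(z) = [[-0.78, -0.57, -0.24], [0.62, -0.69, -0.36], [0.04, -0.43, 0.9]] @ diag([2.093222709766644, 0.004321469217799663, 0.00011054857234073175]) @ [[0.99, -0.14, 0.02], [-0.1, -0.63, 0.77], [0.1, 0.77, 0.64]]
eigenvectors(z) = [[(-0.78+0j), (-0.11-0j), (-0.11+0j)], [0.62+0.00j, (-0.85+0j), (-0.85-0j)], [0.04+0.00j, -0.52+0.07j, (-0.52-0.07j)]]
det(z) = -0.00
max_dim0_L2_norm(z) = 2.07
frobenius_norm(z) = 2.09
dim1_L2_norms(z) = [1.64, 1.3, 0.08]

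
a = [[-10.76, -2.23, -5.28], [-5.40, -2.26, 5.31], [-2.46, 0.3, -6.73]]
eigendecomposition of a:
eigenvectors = [[0.9, 0.27, -0.17], [0.29, -0.95, -0.85], [0.32, -0.14, 0.50]]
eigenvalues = [-13.35, 0.02, -6.42]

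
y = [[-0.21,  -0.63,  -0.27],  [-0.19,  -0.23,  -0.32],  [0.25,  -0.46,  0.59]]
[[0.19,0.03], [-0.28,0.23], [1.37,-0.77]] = y @ [[0.57, -0.28], [-1.04, 0.41], [1.27, -0.86]]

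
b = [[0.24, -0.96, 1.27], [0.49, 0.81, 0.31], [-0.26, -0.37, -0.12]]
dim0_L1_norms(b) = [0.99, 2.14, 1.7]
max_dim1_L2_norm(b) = 1.61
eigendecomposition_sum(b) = [[0.12+0.49j,(-0.45+0.63j),(0.68+0.42j)], [0.24-0.13j,0.39+0.16j,(0.13-0.42j)], [(-0.13+0.06j),(-0.2-0.09j),-0.08+0.21j]] + [[(0.12-0.49j),  (-0.45-0.63j),  0.68-0.42j], [(0.24+0.13j),  0.39-0.16j,  (0.13+0.42j)], [-0.13-0.06j,  (-0.2+0.09j),  (-0.08-0.21j)]] + [[-0.00+0.00j, -0.05+0.00j, -0.10+0.00j],[-0j, (0.02-0j), (0.04-0j)],[-0j, 0.02-0.00j, 0.05-0.00j]]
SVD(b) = [[-0.98, -0.20, -0.01], [0.18, -0.89, 0.42], [-0.09, 0.41, 0.91]] @ diag([1.6293430682225178, 1.0711046748796045, 0.035720323154840077]) @ [[-0.07, 0.69, -0.72], [-0.55, -0.63, -0.54], [-0.83, 0.36, 0.43]]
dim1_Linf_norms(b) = [1.27, 0.81, 0.37]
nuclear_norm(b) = 2.74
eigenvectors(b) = [[(0.85+0j), (0.85-0j), -0.83+0.00j],[(-0.11-0.45j), -0.11+0.45j, 0.38+0.00j],[0.04+0.24j, (0.04-0.24j), (0.4+0j)]]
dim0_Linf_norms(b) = [0.49, 0.96, 1.27]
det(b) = 0.06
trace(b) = 0.93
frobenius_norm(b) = 1.95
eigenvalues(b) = [(0.43+0.86j), (0.43-0.86j), (0.07+0j)]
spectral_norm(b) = 1.63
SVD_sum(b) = [[0.12, -1.10, 1.15], [-0.02, 0.2, -0.21], [0.01, -0.10, 0.11]] + [[0.12, 0.14, 0.12], [0.52, 0.60, 0.52], [-0.24, -0.28, -0.24]] + [[0.00, -0.0, -0.0], [-0.01, 0.01, 0.01], [-0.03, 0.01, 0.01]]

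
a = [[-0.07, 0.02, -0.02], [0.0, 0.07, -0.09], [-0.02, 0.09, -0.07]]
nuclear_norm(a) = 0.25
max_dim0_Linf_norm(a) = 0.09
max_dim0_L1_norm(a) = 0.18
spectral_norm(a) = 0.16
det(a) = -0.00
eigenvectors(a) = [[(0.93+0j), -0.09-0.05j, -0.09+0.05j], [0.20+0.00j, (-0.71+0j), -0.71-0.00j], [0.31+0.00j, -0.54+0.43j, (-0.54-0.43j)]]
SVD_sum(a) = [[-0.01, 0.03, -0.03], [-0.02, 0.08, -0.08], [-0.02, 0.08, -0.08]] + [[-0.06,  -0.01,  0.01],  [0.02,  0.0,  -0.00],  [0.0,  0.0,  -0.00]] + [[-0.00, -0.0, -0.0], [-0.00, -0.01, -0.01], [0.00, 0.01, 0.01]]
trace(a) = -0.07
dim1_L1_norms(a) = [0.11, 0.16, 0.18]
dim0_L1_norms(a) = [0.09, 0.18, 0.18]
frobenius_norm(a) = 0.18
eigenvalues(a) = [(-0.07+0j), 0.05j, -0.05j]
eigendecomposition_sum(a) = [[-0.07+0.00j,(0.02-0j),(-0.01+0j)], [(-0.02+0j),-0j,-0.00+0.00j], [-0.02+0.00j,0.01-0.00j,-0.00+0.00j]] + [[0.00-0.00j, 0.00+0.01j, (-0.01-0j)], [(0.01-0.01j), 0.03+0.03j, -0.04+0.00j], [-0.01j, (0.04+0j), -0.03+0.03j]] + [[0j, 0.00-0.01j, -0.01+0.00j], [(0.01+0.01j), (0.03-0.03j), (-0.04-0j)], [0.01j, (0.04-0j), (-0.03-0.03j)]]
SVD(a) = [[-0.25, 0.94, -0.22], [-0.67, -0.33, -0.66], [-0.7, -0.01, 0.72]] @ diag([0.16498858572776637, 0.06706483421849598, 0.019521131903584035]) @ [[0.19, -0.7, 0.69],[-0.98, -0.09, 0.18],[0.07, 0.71, 0.7]]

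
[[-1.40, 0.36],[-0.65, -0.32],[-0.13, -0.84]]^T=[[-1.4, -0.65, -0.13], [0.36, -0.32, -0.84]]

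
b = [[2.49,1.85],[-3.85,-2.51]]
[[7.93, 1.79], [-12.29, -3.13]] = b @ [[3.25, 1.49], [-0.09, -1.04]]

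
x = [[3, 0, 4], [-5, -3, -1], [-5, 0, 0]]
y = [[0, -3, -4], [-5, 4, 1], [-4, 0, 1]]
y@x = [[35, 9, 3], [-40, -12, -24], [-17, 0, -16]]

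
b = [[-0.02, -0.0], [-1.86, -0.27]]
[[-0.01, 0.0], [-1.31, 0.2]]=b @ [[0.72,-0.11], [-0.11,0.02]]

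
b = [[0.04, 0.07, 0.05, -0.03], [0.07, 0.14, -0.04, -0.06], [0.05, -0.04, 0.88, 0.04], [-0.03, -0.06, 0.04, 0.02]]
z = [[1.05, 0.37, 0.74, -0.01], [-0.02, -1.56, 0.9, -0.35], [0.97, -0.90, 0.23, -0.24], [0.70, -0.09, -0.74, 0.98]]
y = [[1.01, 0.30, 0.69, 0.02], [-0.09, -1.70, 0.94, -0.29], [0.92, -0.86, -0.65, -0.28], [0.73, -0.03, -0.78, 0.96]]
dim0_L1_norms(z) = [2.74, 2.92, 2.61, 1.58]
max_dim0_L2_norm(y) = 1.93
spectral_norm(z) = 2.16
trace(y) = -0.38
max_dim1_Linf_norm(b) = 0.88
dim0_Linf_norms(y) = [1.01, 1.7, 0.94, 0.96]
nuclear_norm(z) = 5.47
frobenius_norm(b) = 0.91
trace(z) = 0.70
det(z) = 1.94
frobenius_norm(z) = 3.00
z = b + y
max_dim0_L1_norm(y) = 3.06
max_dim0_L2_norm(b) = 0.88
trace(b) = 1.08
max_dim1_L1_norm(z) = 2.83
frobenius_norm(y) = 3.10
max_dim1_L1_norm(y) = 3.02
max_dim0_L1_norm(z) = 2.92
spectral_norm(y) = 2.10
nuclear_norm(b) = 1.09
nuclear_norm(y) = 5.86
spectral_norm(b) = 0.89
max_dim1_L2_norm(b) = 0.88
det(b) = 0.00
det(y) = 3.52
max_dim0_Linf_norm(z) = 1.56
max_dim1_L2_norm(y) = 1.97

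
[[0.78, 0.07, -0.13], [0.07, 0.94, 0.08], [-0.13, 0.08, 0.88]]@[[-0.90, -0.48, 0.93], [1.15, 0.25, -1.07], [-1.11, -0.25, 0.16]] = [[-0.48, -0.32, 0.63], [0.93, 0.18, -0.93], [-0.77, -0.14, -0.07]]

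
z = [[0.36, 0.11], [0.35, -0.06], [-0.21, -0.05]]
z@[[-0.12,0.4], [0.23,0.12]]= [[-0.02,0.16], [-0.06,0.13], [0.01,-0.09]]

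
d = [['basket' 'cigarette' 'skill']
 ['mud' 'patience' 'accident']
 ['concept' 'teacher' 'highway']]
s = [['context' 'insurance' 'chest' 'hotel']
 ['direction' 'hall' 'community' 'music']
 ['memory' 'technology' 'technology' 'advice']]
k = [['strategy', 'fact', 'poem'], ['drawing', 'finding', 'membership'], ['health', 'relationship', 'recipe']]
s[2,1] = 'technology'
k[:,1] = ['fact', 'finding', 'relationship']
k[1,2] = 'membership'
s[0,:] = ['context', 'insurance', 'chest', 'hotel']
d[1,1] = 'patience'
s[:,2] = ['chest', 'community', 'technology']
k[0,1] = 'fact'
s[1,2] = 'community'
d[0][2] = 'skill'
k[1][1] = 'finding'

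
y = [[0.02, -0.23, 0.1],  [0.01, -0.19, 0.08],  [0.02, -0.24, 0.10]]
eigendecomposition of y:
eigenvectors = [[-0.75, -0.09, -0.57], [-0.27, 0.39, -0.53], [-0.6, 0.92, -0.63]]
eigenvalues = [0.02, -0.0, -0.08]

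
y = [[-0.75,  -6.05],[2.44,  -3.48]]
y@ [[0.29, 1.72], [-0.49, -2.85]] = [[2.75,  15.95], [2.41,  14.11]]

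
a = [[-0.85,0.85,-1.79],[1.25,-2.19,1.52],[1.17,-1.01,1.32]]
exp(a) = [[0.01, 0.56, -1.52], [0.57, 0.12, 0.37], [0.87, -0.39, 1.55]]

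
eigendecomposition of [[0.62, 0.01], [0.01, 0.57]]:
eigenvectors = [[0.98, -0.19], [0.19, 0.98]]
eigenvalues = [0.62, 0.57]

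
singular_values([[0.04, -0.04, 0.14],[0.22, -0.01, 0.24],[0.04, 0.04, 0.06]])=[0.36, 0.07, 0.04]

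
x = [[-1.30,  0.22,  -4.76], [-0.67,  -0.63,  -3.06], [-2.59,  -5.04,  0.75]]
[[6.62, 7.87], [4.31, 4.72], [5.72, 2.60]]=x@[[-1.65, -1.57],[-0.43, 0.11],[-0.96, -1.22]]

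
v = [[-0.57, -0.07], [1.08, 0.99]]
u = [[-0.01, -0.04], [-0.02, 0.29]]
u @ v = [[-0.04, -0.04], [0.32, 0.29]]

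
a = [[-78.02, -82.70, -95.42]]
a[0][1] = -82.7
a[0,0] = -78.02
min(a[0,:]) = -95.42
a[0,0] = -78.02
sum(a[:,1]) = -82.7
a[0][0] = -78.02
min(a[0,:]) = -95.42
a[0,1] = -82.7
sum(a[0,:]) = -256.14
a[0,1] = -82.7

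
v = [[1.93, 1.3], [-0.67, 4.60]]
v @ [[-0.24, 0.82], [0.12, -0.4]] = [[-0.31, 1.06], [0.71, -2.39]]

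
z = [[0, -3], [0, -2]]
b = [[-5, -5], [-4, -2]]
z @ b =[[12, 6], [8, 4]]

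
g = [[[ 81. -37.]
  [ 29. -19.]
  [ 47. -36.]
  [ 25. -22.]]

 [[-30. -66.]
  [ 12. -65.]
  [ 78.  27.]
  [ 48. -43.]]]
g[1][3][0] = 48.0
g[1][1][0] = 12.0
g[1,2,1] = 27.0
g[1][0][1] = -66.0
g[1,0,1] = -66.0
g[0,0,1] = -37.0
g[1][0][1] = -66.0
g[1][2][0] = 78.0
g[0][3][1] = -22.0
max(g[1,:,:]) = 78.0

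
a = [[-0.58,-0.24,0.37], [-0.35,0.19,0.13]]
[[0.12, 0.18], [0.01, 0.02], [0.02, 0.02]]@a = [[-0.13, 0.01, 0.07], [-0.01, 0.00, 0.01], [-0.02, -0.0, 0.01]]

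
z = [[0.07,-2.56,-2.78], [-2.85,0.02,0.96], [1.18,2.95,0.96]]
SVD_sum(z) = [[-0.43, -2.95, -2.14], [0.03, 0.2, 0.14], [0.36, 2.47, 1.79]] + [[0.68, 0.09, -0.27],  [-2.75, -0.38, 1.07],  [1.04, 0.14, -0.40]] + [[-0.19, 0.3, -0.37], [-0.13, 0.2, -0.25], [-0.21, 0.34, -0.43]]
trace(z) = 1.05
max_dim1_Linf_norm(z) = 2.95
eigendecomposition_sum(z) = [[(-0.49+0.48j), -0.24+0.49j, -0.52+0.08j], [(-0.96-0.68j), (-0.91-0.26j), (-0.29-0.87j)], [0.86+1.10j, (0.94+0.61j), 0.03+1.08j]] + [[-0.49-0.48j, (-0.24-0.49j), (-0.52-0.08j)], [(-0.96+0.68j), -0.91+0.26j, -0.29+0.87j], [0.86-1.10j, (0.94-0.61j), 0.03-1.08j]] + [[(1.04-0j), (-2.07-0j), (-1.73-0j)], [(-0.93+0j), (1.84+0j), (1.54+0j)], [(-0.53+0j), 1.06+0.00j, (0.89+0j)]]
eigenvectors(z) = [[0.04+0.35j, 0.04-0.35j, -0.70+0.00j], [-0.58+0.17j, -0.58-0.17j, (0.62+0j)], [0.72+0.00j, (0.72-0j), 0.36+0.00j]]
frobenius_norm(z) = 5.86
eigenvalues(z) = [(-1.36+1.29j), (-1.36-1.29j), (3.78+0j)]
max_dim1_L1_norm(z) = 5.41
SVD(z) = [[0.77,-0.23,0.6], [-0.05,0.91,0.41], [-0.64,-0.34,0.69]] @ diag([4.791204116694501, 3.2658403885845955, 0.8523788291946667]) @ [[-0.12,-0.80,-0.58], [-0.92,-0.13,0.36], [-0.36,0.58,-0.73]]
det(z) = 13.34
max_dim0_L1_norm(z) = 5.53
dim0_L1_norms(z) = [4.1, 5.53, 4.7]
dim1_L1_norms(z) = [5.41, 3.83, 5.09]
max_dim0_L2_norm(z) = 3.91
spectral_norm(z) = 4.79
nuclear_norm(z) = 8.91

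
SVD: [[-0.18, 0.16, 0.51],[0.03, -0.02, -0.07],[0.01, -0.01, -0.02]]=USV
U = [[-0.99, -0.14, -0.01], [0.14, -0.91, -0.38], [0.04, -0.38, 0.92]]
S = [0.57, 0.01, 0.0]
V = [[0.32, -0.28, -0.9], [-0.95, -0.15, -0.29], [0.06, -0.95, 0.32]]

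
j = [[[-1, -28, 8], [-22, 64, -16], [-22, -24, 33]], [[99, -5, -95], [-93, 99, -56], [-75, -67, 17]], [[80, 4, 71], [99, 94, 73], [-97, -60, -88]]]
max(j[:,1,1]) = 99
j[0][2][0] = -22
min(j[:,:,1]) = -67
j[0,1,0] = -22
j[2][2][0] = -97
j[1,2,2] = 17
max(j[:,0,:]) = 99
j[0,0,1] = -28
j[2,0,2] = 71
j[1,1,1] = 99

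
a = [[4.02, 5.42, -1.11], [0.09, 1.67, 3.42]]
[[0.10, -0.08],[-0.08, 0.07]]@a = [[0.39, 0.41, -0.38], [-0.32, -0.32, 0.33]]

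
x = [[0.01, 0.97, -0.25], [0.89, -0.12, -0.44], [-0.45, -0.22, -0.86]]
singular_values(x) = [1.0, 1.0, 0.99]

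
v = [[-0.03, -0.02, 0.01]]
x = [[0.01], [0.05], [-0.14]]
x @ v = [[-0.0, -0.0, 0.0], [-0.0, -0.0, 0.00], [0.00, 0.0, -0.0]]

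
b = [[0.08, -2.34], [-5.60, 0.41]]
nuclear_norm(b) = 7.95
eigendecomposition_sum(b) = [[-1.77, -1.09], [-2.61, -1.61]] + [[1.85,-1.25], [-2.99,2.02]]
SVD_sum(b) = [[0.30, -0.03], [-5.59, 0.53]] + [[-0.22, -2.31],[-0.01, -0.12]]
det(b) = -13.07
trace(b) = 0.49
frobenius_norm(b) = 6.08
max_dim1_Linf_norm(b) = 5.6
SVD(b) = [[-0.05, 1.0], [1.0, 0.05]] @ diag([5.6217371021725535, 2.3251176215530522]) @ [[-1.0, 0.1],[-0.10, -1.00]]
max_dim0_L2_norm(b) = 5.6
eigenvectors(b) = [[-0.56, 0.53], [-0.83, -0.85]]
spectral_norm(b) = 5.62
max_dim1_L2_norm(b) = 5.61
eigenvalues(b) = [-3.38, 3.87]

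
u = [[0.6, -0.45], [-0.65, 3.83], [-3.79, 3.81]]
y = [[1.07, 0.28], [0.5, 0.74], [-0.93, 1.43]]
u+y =[[1.67, -0.17], [-0.15, 4.57], [-4.72, 5.24]]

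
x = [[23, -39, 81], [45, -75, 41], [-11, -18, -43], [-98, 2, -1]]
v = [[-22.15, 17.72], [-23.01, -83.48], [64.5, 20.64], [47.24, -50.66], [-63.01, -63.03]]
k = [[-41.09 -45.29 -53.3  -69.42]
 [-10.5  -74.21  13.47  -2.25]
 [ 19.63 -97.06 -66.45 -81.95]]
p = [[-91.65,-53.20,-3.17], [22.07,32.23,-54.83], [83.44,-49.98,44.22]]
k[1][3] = -2.25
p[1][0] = 22.07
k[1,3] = -2.25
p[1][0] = 22.07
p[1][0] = 22.07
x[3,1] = 2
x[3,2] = -1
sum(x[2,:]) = -72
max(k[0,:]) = -41.09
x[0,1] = -39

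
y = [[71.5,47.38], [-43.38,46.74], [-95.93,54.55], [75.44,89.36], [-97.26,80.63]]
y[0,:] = [71.5, 47.38]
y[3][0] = 75.44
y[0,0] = 71.5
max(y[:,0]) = 75.44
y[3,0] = 75.44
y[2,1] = 54.55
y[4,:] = [-97.26, 80.63]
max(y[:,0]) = 75.44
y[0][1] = 47.38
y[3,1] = 89.36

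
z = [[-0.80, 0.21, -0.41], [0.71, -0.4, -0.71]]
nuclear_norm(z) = 1.97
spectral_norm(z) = 1.18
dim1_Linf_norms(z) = [0.8, 0.71]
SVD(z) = [[-0.55,0.84],[0.84,0.55]] @ diag([1.1849770335187277, 0.7850028216720982]) @ [[0.87,-0.38,-0.31], [-0.36,-0.05,-0.93]]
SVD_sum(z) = [[-0.56, 0.25, 0.20], [0.86, -0.38, -0.31]] + [[-0.24, -0.04, -0.61], [-0.15, -0.02, -0.4]]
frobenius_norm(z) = 1.42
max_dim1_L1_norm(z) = 1.82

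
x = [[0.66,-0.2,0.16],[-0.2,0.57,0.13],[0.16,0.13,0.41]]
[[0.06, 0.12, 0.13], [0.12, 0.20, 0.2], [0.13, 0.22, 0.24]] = x @ [[0.11,0.2,0.20],[0.2,0.35,0.34],[0.20,0.34,0.39]]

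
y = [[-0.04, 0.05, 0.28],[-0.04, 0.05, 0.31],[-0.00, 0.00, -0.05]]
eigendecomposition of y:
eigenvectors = [[-0.78, -0.71, -0.65], [-0.62, -0.71, -0.74], [0.00, 0.0, 0.16]]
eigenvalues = [0.0, 0.01, -0.05]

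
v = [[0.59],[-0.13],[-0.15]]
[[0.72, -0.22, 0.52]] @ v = [[0.38]]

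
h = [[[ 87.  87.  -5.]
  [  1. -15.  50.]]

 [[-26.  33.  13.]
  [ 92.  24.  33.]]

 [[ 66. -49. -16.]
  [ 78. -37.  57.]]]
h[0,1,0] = 1.0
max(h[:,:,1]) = 87.0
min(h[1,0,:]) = -26.0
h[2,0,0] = 66.0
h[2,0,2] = -16.0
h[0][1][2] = 50.0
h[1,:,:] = [[-26.0, 33.0, 13.0], [92.0, 24.0, 33.0]]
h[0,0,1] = 87.0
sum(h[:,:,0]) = 298.0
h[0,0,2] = -5.0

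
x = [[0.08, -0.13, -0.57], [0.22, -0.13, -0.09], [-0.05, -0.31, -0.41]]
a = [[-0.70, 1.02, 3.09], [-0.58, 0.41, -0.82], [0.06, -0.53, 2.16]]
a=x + [[-0.78, 1.15, 3.66], [-0.8, 0.54, -0.73], [0.11, -0.22, 2.57]]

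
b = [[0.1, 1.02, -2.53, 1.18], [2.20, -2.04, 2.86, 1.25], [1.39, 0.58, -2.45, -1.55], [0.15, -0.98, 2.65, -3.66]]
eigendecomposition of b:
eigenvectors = [[(-0.36+0j), -0.06+0.00j, (0.3-0.19j), (0.3+0.19j)], [(-0.86+0j), (0.94+0j), (-0.35+0.45j), -0.35-0.45j], [-0.36+0.00j, 0.35+0.00j, -0.17-0.39j, (-0.17+0.39j)], [-0.04+0.00j, -0.00+0.00j, -0.61+0.00j, -0.61-0.00j]]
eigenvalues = [(0.15+0j), (-1.12+0j), (-3.54+2.48j), (-3.54-2.48j)]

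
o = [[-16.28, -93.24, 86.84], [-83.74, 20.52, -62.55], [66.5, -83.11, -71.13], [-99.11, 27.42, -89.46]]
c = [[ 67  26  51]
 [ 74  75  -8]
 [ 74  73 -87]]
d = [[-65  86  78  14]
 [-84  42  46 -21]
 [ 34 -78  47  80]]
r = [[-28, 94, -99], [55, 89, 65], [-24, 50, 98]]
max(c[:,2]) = 51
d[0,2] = 78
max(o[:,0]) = 66.5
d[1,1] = 42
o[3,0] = -99.11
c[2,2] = -87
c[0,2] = 51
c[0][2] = 51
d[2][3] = 80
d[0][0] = -65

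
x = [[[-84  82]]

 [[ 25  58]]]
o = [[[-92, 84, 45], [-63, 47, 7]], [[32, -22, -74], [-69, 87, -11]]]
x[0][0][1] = 82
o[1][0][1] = -22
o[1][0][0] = 32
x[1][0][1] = 58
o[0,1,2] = 7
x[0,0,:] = [-84, 82]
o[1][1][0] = -69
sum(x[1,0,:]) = 83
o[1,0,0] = 32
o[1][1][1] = 87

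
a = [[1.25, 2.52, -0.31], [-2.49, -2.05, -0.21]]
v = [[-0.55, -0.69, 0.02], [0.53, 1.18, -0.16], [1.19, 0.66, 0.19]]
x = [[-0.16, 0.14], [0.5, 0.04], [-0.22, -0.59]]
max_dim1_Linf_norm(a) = 2.52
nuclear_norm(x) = 1.16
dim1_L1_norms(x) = [0.3, 0.54, 0.81]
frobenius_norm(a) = 4.30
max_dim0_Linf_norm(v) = 1.19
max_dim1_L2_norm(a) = 3.23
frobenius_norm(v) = 2.09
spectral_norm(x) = 0.69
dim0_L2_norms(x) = [0.57, 0.61]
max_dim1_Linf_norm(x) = 0.59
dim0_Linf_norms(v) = [1.19, 1.18, 0.19]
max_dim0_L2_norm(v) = 1.52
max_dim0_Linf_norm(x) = 0.59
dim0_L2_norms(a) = [2.79, 3.25, 0.37]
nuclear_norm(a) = 5.15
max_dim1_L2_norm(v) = 1.37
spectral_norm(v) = 1.99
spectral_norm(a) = 4.19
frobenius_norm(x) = 0.83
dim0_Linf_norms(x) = [0.5, 0.59]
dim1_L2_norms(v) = [0.88, 1.3, 1.37]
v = x @ a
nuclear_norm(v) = 2.63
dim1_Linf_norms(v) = [0.69, 1.18, 1.19]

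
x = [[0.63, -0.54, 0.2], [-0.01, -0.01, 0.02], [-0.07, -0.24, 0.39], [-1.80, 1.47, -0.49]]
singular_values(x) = [2.53, 0.43, 0.0]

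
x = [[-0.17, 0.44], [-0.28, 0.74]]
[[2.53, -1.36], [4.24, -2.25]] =x@[[-1.19, 5.3],[5.28, -1.04]]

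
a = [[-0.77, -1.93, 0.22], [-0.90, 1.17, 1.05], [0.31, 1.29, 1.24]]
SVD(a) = [[-0.61, -0.73, 0.3], [0.51, -0.65, -0.56], [0.61, -0.19, 0.77]] @ diag([2.8115008750605504, 1.5912084613280741, 0.7133852130032544]) @ [[0.07,  0.91,  0.41], [0.69,  0.25,  -0.68], [0.72,  -0.33,  0.61]]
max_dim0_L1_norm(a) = 4.39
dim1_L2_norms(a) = [2.09, 1.81, 1.82]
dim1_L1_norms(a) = [2.92, 3.12, 2.84]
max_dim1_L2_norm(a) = 2.09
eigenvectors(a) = [[0.89, 0.61, -0.37], [0.38, -0.40, 0.70], [-0.26, 0.68, 0.61]]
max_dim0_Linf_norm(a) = 1.93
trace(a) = 1.64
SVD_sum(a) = [[-0.12, -1.57, -0.70], [0.10, 1.30, 0.58], [0.12, 1.55, 0.7]] + [[-0.8, -0.29, 0.8], [-0.71, -0.26, 0.71], [-0.21, -0.08, 0.21]] + [[0.15, -0.07, 0.13], [-0.29, 0.13, -0.24], [0.4, -0.18, 0.33]]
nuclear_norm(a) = 5.12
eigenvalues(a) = [-1.66, 0.75, 2.55]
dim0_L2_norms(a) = [1.22, 2.6, 1.64]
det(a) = -3.19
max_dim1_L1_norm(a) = 3.12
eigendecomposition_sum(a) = [[-1.12, -0.96, 0.43], [-0.48, -0.41, 0.19], [0.33, 0.29, -0.13]] + [[0.2, -0.21, 0.37], [-0.13, 0.14, -0.24], [0.22, -0.24, 0.41]] + [[0.15, -0.76, -0.58], [-0.29, 1.44, 1.11], [-0.25, 1.24, 0.96]]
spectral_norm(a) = 2.81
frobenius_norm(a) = 3.31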